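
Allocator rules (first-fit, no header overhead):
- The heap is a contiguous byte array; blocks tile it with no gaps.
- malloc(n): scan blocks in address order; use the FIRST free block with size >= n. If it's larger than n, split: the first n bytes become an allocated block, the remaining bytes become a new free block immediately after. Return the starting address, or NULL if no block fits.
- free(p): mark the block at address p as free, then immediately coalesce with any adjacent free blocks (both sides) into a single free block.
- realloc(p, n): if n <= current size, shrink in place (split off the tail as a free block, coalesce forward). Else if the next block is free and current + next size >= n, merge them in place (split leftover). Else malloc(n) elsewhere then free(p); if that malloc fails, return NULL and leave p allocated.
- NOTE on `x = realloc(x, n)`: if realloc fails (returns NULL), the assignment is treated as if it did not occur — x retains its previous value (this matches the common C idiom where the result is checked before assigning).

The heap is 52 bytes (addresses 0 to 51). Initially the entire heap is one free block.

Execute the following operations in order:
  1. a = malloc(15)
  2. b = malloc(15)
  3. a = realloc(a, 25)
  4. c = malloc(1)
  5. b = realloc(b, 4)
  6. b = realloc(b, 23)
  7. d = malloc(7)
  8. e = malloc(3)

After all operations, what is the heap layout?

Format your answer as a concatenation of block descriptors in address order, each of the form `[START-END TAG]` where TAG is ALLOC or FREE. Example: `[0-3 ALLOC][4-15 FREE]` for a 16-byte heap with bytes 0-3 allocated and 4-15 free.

Op 1: a = malloc(15) -> a = 0; heap: [0-14 ALLOC][15-51 FREE]
Op 2: b = malloc(15) -> b = 15; heap: [0-14 ALLOC][15-29 ALLOC][30-51 FREE]
Op 3: a = realloc(a, 25) -> NULL (a unchanged); heap: [0-14 ALLOC][15-29 ALLOC][30-51 FREE]
Op 4: c = malloc(1) -> c = 30; heap: [0-14 ALLOC][15-29 ALLOC][30-30 ALLOC][31-51 FREE]
Op 5: b = realloc(b, 4) -> b = 15; heap: [0-14 ALLOC][15-18 ALLOC][19-29 FREE][30-30 ALLOC][31-51 FREE]
Op 6: b = realloc(b, 23) -> NULL (b unchanged); heap: [0-14 ALLOC][15-18 ALLOC][19-29 FREE][30-30 ALLOC][31-51 FREE]
Op 7: d = malloc(7) -> d = 19; heap: [0-14 ALLOC][15-18 ALLOC][19-25 ALLOC][26-29 FREE][30-30 ALLOC][31-51 FREE]
Op 8: e = malloc(3) -> e = 26; heap: [0-14 ALLOC][15-18 ALLOC][19-25 ALLOC][26-28 ALLOC][29-29 FREE][30-30 ALLOC][31-51 FREE]

Answer: [0-14 ALLOC][15-18 ALLOC][19-25 ALLOC][26-28 ALLOC][29-29 FREE][30-30 ALLOC][31-51 FREE]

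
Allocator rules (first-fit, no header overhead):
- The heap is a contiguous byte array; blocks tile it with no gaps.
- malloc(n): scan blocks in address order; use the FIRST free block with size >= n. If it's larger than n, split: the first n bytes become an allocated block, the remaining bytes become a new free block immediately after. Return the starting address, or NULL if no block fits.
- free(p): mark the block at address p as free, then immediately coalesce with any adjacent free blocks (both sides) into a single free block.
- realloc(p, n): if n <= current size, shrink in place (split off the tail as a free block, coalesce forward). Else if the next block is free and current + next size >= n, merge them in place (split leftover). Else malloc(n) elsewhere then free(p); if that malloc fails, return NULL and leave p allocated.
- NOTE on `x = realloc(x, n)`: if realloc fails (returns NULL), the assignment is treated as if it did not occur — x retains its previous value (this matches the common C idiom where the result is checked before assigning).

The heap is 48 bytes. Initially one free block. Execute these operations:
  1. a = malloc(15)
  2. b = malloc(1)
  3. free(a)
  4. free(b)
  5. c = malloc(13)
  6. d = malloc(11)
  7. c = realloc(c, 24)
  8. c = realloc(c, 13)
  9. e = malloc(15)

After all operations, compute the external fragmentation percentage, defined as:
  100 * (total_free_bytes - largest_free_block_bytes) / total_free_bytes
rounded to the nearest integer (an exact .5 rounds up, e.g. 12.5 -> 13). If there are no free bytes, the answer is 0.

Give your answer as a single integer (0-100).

Answer: 46

Derivation:
Op 1: a = malloc(15) -> a = 0; heap: [0-14 ALLOC][15-47 FREE]
Op 2: b = malloc(1) -> b = 15; heap: [0-14 ALLOC][15-15 ALLOC][16-47 FREE]
Op 3: free(a) -> (freed a); heap: [0-14 FREE][15-15 ALLOC][16-47 FREE]
Op 4: free(b) -> (freed b); heap: [0-47 FREE]
Op 5: c = malloc(13) -> c = 0; heap: [0-12 ALLOC][13-47 FREE]
Op 6: d = malloc(11) -> d = 13; heap: [0-12 ALLOC][13-23 ALLOC][24-47 FREE]
Op 7: c = realloc(c, 24) -> c = 24; heap: [0-12 FREE][13-23 ALLOC][24-47 ALLOC]
Op 8: c = realloc(c, 13) -> c = 24; heap: [0-12 FREE][13-23 ALLOC][24-36 ALLOC][37-47 FREE]
Op 9: e = malloc(15) -> e = NULL; heap: [0-12 FREE][13-23 ALLOC][24-36 ALLOC][37-47 FREE]
Free blocks: [13 11] total_free=24 largest=13 -> 100*(24-13)/24 = 1100/24 ≈ 45.833 -> rounds to 46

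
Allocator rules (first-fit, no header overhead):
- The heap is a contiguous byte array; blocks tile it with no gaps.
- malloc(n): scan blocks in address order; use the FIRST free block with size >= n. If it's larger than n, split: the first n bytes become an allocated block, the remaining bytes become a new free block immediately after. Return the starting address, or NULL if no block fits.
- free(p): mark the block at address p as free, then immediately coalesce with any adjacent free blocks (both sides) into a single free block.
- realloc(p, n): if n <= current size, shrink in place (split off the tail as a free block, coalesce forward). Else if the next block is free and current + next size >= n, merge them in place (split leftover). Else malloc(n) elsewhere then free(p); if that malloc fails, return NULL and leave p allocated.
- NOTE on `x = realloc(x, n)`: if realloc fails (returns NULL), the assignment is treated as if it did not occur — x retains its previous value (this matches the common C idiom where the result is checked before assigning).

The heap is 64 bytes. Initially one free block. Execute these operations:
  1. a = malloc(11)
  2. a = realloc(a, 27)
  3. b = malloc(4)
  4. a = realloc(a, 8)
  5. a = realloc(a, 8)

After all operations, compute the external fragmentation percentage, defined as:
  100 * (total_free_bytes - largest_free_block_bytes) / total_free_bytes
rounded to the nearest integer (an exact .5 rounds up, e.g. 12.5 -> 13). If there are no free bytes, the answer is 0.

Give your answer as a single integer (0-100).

Op 1: a = malloc(11) -> a = 0; heap: [0-10 ALLOC][11-63 FREE]
Op 2: a = realloc(a, 27) -> a = 0; heap: [0-26 ALLOC][27-63 FREE]
Op 3: b = malloc(4) -> b = 27; heap: [0-26 ALLOC][27-30 ALLOC][31-63 FREE]
Op 4: a = realloc(a, 8) -> a = 0; heap: [0-7 ALLOC][8-26 FREE][27-30 ALLOC][31-63 FREE]
Op 5: a = realloc(a, 8) -> a = 0; heap: [0-7 ALLOC][8-26 FREE][27-30 ALLOC][31-63 FREE]
Free blocks: [19 33] total_free=52 largest=33 -> 100*(52-33)/52 = 1900/52 ≈ 36.538 -> rounds to 37

Answer: 37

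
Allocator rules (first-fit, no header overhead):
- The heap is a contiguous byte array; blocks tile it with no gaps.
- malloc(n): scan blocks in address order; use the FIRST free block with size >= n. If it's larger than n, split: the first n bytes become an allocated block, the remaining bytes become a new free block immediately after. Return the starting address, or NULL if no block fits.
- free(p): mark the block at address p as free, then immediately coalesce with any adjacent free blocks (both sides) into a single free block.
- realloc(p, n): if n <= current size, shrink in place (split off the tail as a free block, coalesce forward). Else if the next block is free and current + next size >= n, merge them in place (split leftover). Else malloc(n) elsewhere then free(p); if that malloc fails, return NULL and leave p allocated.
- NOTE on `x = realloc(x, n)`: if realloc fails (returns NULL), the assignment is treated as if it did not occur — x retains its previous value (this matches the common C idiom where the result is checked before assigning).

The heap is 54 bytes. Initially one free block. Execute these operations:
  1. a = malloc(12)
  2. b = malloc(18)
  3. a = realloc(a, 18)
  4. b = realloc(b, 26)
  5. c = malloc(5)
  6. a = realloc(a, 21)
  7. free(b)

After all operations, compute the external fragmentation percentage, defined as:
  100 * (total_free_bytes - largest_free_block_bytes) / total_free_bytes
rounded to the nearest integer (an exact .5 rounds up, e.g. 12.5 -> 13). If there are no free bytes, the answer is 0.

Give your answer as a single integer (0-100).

Op 1: a = malloc(12) -> a = 0; heap: [0-11 ALLOC][12-53 FREE]
Op 2: b = malloc(18) -> b = 12; heap: [0-11 ALLOC][12-29 ALLOC][30-53 FREE]
Op 3: a = realloc(a, 18) -> a = 30; heap: [0-11 FREE][12-29 ALLOC][30-47 ALLOC][48-53 FREE]
Op 4: b = realloc(b, 26) -> NULL (b unchanged); heap: [0-11 FREE][12-29 ALLOC][30-47 ALLOC][48-53 FREE]
Op 5: c = malloc(5) -> c = 0; heap: [0-4 ALLOC][5-11 FREE][12-29 ALLOC][30-47 ALLOC][48-53 FREE]
Op 6: a = realloc(a, 21) -> a = 30; heap: [0-4 ALLOC][5-11 FREE][12-29 ALLOC][30-50 ALLOC][51-53 FREE]
Op 7: free(b) -> (freed b); heap: [0-4 ALLOC][5-29 FREE][30-50 ALLOC][51-53 FREE]
Free blocks: [25 3] total_free=28 largest=25 -> 100*(28-25)/28 = 300/28 ≈ 10.714 -> rounds to 11

Answer: 11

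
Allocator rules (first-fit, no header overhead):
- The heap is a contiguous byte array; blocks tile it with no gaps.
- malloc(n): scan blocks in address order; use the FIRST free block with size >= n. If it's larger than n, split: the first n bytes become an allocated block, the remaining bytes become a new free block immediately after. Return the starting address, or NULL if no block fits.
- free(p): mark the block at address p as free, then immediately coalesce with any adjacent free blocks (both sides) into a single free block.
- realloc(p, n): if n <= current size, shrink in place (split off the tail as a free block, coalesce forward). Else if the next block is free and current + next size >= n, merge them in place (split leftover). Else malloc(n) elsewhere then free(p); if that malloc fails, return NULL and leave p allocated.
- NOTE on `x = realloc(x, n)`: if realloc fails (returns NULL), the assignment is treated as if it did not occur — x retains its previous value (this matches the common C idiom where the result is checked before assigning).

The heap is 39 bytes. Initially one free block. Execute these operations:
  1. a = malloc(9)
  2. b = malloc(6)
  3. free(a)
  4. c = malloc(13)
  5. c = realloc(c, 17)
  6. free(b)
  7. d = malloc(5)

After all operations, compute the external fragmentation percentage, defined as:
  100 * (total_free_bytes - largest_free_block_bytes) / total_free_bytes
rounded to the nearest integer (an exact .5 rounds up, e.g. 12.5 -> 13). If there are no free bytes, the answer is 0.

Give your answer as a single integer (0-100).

Op 1: a = malloc(9) -> a = 0; heap: [0-8 ALLOC][9-38 FREE]
Op 2: b = malloc(6) -> b = 9; heap: [0-8 ALLOC][9-14 ALLOC][15-38 FREE]
Op 3: free(a) -> (freed a); heap: [0-8 FREE][9-14 ALLOC][15-38 FREE]
Op 4: c = malloc(13) -> c = 15; heap: [0-8 FREE][9-14 ALLOC][15-27 ALLOC][28-38 FREE]
Op 5: c = realloc(c, 17) -> c = 15; heap: [0-8 FREE][9-14 ALLOC][15-31 ALLOC][32-38 FREE]
Op 6: free(b) -> (freed b); heap: [0-14 FREE][15-31 ALLOC][32-38 FREE]
Op 7: d = malloc(5) -> d = 0; heap: [0-4 ALLOC][5-14 FREE][15-31 ALLOC][32-38 FREE]
Free blocks: [10 7] total_free=17 largest=10 -> 100*(17-10)/17 = 700/17 ≈ 41.176 -> rounds to 41

Answer: 41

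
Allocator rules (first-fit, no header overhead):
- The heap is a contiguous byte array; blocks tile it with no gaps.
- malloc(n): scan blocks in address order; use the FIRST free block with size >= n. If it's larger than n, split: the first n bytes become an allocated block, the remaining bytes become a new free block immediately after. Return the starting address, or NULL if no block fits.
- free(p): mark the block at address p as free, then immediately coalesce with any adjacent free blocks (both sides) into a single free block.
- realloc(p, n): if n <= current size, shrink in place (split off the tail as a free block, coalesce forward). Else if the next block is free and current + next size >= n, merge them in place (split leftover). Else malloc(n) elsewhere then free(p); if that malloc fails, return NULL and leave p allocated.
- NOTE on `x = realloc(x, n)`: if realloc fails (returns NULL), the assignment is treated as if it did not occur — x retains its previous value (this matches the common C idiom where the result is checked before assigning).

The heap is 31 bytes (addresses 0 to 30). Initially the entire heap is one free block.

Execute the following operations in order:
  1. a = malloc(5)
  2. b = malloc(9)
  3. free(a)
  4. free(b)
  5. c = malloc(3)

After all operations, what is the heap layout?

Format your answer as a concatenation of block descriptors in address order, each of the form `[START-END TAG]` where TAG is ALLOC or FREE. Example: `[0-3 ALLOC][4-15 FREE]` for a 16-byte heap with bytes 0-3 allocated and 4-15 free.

Op 1: a = malloc(5) -> a = 0; heap: [0-4 ALLOC][5-30 FREE]
Op 2: b = malloc(9) -> b = 5; heap: [0-4 ALLOC][5-13 ALLOC][14-30 FREE]
Op 3: free(a) -> (freed a); heap: [0-4 FREE][5-13 ALLOC][14-30 FREE]
Op 4: free(b) -> (freed b); heap: [0-30 FREE]
Op 5: c = malloc(3) -> c = 0; heap: [0-2 ALLOC][3-30 FREE]

Answer: [0-2 ALLOC][3-30 FREE]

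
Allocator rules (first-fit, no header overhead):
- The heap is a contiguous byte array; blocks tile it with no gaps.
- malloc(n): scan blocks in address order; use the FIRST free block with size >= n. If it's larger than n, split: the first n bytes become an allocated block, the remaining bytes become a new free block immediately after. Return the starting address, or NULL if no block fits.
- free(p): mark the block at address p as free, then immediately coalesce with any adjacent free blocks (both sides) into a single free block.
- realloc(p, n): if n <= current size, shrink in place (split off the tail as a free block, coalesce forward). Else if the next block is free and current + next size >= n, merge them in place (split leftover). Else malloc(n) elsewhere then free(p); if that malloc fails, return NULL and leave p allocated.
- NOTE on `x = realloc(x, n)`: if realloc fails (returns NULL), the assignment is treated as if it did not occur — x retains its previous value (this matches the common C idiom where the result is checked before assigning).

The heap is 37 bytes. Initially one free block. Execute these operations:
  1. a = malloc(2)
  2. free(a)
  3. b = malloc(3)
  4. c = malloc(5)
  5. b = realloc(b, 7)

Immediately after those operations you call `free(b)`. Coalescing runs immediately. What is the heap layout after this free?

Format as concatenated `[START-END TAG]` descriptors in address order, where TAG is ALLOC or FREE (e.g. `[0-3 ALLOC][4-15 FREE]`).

Op 1: a = malloc(2) -> a = 0; heap: [0-1 ALLOC][2-36 FREE]
Op 2: free(a) -> (freed a); heap: [0-36 FREE]
Op 3: b = malloc(3) -> b = 0; heap: [0-2 ALLOC][3-36 FREE]
Op 4: c = malloc(5) -> c = 3; heap: [0-2 ALLOC][3-7 ALLOC][8-36 FREE]
Op 5: b = realloc(b, 7) -> b = 8; heap: [0-2 FREE][3-7 ALLOC][8-14 ALLOC][15-36 FREE]
free(b): b = 8 -> block [8-14 ALLOC]; mark free, coalesce with adjacent free neighbors -> [0-2 FREE][3-7 ALLOC][8-36 FREE]

Answer: [0-2 FREE][3-7 ALLOC][8-36 FREE]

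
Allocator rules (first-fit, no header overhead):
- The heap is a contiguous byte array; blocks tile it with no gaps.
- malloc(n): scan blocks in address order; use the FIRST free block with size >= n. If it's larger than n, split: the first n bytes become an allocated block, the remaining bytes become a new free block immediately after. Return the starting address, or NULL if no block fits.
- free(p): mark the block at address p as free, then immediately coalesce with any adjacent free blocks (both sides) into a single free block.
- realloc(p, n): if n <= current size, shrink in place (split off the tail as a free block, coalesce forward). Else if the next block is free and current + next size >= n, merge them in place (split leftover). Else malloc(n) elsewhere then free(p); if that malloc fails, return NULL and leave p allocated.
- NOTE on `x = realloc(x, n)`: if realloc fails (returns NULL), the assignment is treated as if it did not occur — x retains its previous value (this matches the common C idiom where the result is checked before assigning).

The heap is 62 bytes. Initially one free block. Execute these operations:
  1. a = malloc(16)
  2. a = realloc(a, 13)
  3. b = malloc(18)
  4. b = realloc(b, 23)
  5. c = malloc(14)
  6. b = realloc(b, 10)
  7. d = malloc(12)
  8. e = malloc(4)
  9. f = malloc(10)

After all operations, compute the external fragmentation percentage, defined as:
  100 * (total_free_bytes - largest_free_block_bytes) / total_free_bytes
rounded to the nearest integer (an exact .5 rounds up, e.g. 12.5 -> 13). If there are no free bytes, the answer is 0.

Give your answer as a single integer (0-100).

Answer: 11

Derivation:
Op 1: a = malloc(16) -> a = 0; heap: [0-15 ALLOC][16-61 FREE]
Op 2: a = realloc(a, 13) -> a = 0; heap: [0-12 ALLOC][13-61 FREE]
Op 3: b = malloc(18) -> b = 13; heap: [0-12 ALLOC][13-30 ALLOC][31-61 FREE]
Op 4: b = realloc(b, 23) -> b = 13; heap: [0-12 ALLOC][13-35 ALLOC][36-61 FREE]
Op 5: c = malloc(14) -> c = 36; heap: [0-12 ALLOC][13-35 ALLOC][36-49 ALLOC][50-61 FREE]
Op 6: b = realloc(b, 10) -> b = 13; heap: [0-12 ALLOC][13-22 ALLOC][23-35 FREE][36-49 ALLOC][50-61 FREE]
Op 7: d = malloc(12) -> d = 23; heap: [0-12 ALLOC][13-22 ALLOC][23-34 ALLOC][35-35 FREE][36-49 ALLOC][50-61 FREE]
Op 8: e = malloc(4) -> e = 50; heap: [0-12 ALLOC][13-22 ALLOC][23-34 ALLOC][35-35 FREE][36-49 ALLOC][50-53 ALLOC][54-61 FREE]
Op 9: f = malloc(10) -> f = NULL; heap: [0-12 ALLOC][13-22 ALLOC][23-34 ALLOC][35-35 FREE][36-49 ALLOC][50-53 ALLOC][54-61 FREE]
Free blocks: [1 8] total_free=9 largest=8 -> 100*(9-8)/9 = 100/9 ≈ 11.111 -> rounds to 11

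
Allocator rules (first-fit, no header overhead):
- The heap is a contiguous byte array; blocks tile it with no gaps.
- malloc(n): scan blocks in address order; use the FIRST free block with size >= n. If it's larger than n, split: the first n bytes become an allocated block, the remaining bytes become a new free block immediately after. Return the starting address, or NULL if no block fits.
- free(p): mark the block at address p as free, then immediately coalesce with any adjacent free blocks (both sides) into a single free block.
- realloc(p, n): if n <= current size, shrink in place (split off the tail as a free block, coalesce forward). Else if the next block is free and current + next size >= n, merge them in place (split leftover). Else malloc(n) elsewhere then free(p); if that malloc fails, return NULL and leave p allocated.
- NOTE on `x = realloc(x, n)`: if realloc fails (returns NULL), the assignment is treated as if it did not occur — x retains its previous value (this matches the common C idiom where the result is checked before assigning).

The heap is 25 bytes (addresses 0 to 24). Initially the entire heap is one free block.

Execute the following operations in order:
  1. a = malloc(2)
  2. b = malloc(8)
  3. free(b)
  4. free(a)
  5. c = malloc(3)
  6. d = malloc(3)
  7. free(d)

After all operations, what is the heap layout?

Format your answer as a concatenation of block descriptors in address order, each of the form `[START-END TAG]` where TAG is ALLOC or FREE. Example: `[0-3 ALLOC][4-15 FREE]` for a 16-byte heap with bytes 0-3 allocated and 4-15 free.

Answer: [0-2 ALLOC][3-24 FREE]

Derivation:
Op 1: a = malloc(2) -> a = 0; heap: [0-1 ALLOC][2-24 FREE]
Op 2: b = malloc(8) -> b = 2; heap: [0-1 ALLOC][2-9 ALLOC][10-24 FREE]
Op 3: free(b) -> (freed b); heap: [0-1 ALLOC][2-24 FREE]
Op 4: free(a) -> (freed a); heap: [0-24 FREE]
Op 5: c = malloc(3) -> c = 0; heap: [0-2 ALLOC][3-24 FREE]
Op 6: d = malloc(3) -> d = 3; heap: [0-2 ALLOC][3-5 ALLOC][6-24 FREE]
Op 7: free(d) -> (freed d); heap: [0-2 ALLOC][3-24 FREE]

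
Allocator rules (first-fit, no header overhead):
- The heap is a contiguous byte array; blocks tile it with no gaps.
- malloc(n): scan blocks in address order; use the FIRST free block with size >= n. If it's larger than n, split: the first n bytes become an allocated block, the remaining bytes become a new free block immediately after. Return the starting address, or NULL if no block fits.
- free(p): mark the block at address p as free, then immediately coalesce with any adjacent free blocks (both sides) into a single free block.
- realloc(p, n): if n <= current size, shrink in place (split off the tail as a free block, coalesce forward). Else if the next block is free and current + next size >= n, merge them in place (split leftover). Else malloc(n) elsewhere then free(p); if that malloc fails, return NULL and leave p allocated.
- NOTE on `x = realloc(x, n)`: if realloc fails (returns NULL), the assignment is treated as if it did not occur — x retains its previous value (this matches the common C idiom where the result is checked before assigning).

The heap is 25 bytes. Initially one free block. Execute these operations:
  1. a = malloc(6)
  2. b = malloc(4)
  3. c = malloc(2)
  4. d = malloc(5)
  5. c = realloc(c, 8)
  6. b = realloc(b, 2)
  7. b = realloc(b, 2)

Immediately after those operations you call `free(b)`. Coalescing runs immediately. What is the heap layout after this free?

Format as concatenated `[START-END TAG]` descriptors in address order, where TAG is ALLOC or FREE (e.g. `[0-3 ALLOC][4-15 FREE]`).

Answer: [0-5 ALLOC][6-11 FREE][12-16 ALLOC][17-24 ALLOC]

Derivation:
Op 1: a = malloc(6) -> a = 0; heap: [0-5 ALLOC][6-24 FREE]
Op 2: b = malloc(4) -> b = 6; heap: [0-5 ALLOC][6-9 ALLOC][10-24 FREE]
Op 3: c = malloc(2) -> c = 10; heap: [0-5 ALLOC][6-9 ALLOC][10-11 ALLOC][12-24 FREE]
Op 4: d = malloc(5) -> d = 12; heap: [0-5 ALLOC][6-9 ALLOC][10-11 ALLOC][12-16 ALLOC][17-24 FREE]
Op 5: c = realloc(c, 8) -> c = 17; heap: [0-5 ALLOC][6-9 ALLOC][10-11 FREE][12-16 ALLOC][17-24 ALLOC]
Op 6: b = realloc(b, 2) -> b = 6; heap: [0-5 ALLOC][6-7 ALLOC][8-11 FREE][12-16 ALLOC][17-24 ALLOC]
Op 7: b = realloc(b, 2) -> b = 6; heap: [0-5 ALLOC][6-7 ALLOC][8-11 FREE][12-16 ALLOC][17-24 ALLOC]
free(b): b = 6 -> block [6-7 ALLOC]; mark free, coalesce with adjacent free neighbors -> [0-5 ALLOC][6-11 FREE][12-16 ALLOC][17-24 ALLOC]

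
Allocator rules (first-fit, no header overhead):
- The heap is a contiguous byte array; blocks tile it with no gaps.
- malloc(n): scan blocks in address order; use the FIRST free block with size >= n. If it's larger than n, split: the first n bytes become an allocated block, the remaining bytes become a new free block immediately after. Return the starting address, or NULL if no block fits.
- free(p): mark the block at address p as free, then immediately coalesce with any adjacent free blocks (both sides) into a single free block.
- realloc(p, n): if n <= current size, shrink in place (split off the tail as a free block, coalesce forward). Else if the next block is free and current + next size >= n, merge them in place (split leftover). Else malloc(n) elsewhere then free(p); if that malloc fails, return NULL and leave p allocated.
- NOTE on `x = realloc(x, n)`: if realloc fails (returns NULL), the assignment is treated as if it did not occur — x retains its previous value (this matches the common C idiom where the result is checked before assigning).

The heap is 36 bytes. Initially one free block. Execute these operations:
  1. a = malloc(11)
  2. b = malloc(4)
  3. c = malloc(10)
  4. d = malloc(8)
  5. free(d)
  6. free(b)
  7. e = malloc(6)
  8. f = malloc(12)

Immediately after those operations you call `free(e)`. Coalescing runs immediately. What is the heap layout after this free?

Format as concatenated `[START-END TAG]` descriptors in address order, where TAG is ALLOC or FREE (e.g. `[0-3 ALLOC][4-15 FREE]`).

Answer: [0-10 ALLOC][11-14 FREE][15-24 ALLOC][25-35 FREE]

Derivation:
Op 1: a = malloc(11) -> a = 0; heap: [0-10 ALLOC][11-35 FREE]
Op 2: b = malloc(4) -> b = 11; heap: [0-10 ALLOC][11-14 ALLOC][15-35 FREE]
Op 3: c = malloc(10) -> c = 15; heap: [0-10 ALLOC][11-14 ALLOC][15-24 ALLOC][25-35 FREE]
Op 4: d = malloc(8) -> d = 25; heap: [0-10 ALLOC][11-14 ALLOC][15-24 ALLOC][25-32 ALLOC][33-35 FREE]
Op 5: free(d) -> (freed d); heap: [0-10 ALLOC][11-14 ALLOC][15-24 ALLOC][25-35 FREE]
Op 6: free(b) -> (freed b); heap: [0-10 ALLOC][11-14 FREE][15-24 ALLOC][25-35 FREE]
Op 7: e = malloc(6) -> e = 25; heap: [0-10 ALLOC][11-14 FREE][15-24 ALLOC][25-30 ALLOC][31-35 FREE]
Op 8: f = malloc(12) -> f = NULL; heap: [0-10 ALLOC][11-14 FREE][15-24 ALLOC][25-30 ALLOC][31-35 FREE]
free(e): e = 25 -> block [25-30 ALLOC]; mark free, coalesce with adjacent free neighbors -> [0-10 ALLOC][11-14 FREE][15-24 ALLOC][25-35 FREE]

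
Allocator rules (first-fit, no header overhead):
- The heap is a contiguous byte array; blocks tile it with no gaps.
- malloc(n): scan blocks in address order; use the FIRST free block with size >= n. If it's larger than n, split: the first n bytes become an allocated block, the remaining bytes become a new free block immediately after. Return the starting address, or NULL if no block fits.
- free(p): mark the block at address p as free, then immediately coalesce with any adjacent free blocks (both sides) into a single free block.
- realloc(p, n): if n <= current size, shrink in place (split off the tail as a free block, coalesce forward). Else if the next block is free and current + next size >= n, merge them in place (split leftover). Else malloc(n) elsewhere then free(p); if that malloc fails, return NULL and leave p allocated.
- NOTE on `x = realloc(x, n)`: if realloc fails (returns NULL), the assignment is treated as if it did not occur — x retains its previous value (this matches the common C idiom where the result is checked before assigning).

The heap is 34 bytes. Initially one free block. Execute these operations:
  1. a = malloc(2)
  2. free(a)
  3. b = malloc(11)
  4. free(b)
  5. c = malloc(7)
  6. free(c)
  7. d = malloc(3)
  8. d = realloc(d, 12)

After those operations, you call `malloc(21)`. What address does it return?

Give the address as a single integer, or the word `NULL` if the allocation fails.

Op 1: a = malloc(2) -> a = 0; heap: [0-1 ALLOC][2-33 FREE]
Op 2: free(a) -> (freed a); heap: [0-33 FREE]
Op 3: b = malloc(11) -> b = 0; heap: [0-10 ALLOC][11-33 FREE]
Op 4: free(b) -> (freed b); heap: [0-33 FREE]
Op 5: c = malloc(7) -> c = 0; heap: [0-6 ALLOC][7-33 FREE]
Op 6: free(c) -> (freed c); heap: [0-33 FREE]
Op 7: d = malloc(3) -> d = 0; heap: [0-2 ALLOC][3-33 FREE]
Op 8: d = realloc(d, 12) -> d = 0; heap: [0-11 ALLOC][12-33 FREE]
malloc(21): first-fit scan over [0-11 ALLOC][12-33 FREE] -> 12

Answer: 12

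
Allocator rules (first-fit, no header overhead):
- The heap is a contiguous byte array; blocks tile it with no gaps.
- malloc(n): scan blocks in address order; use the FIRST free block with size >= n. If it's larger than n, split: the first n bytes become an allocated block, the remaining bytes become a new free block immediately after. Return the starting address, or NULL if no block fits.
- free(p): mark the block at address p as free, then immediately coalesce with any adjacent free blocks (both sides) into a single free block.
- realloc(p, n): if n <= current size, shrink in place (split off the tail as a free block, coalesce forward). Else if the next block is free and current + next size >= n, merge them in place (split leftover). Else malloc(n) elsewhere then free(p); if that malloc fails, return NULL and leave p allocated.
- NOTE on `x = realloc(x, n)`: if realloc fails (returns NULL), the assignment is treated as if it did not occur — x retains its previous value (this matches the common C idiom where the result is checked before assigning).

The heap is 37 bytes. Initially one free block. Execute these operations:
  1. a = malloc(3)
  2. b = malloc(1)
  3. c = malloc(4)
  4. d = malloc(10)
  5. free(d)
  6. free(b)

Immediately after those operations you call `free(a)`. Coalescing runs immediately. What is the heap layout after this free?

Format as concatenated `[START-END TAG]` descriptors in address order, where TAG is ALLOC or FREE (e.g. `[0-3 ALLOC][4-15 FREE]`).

Answer: [0-3 FREE][4-7 ALLOC][8-36 FREE]

Derivation:
Op 1: a = malloc(3) -> a = 0; heap: [0-2 ALLOC][3-36 FREE]
Op 2: b = malloc(1) -> b = 3; heap: [0-2 ALLOC][3-3 ALLOC][4-36 FREE]
Op 3: c = malloc(4) -> c = 4; heap: [0-2 ALLOC][3-3 ALLOC][4-7 ALLOC][8-36 FREE]
Op 4: d = malloc(10) -> d = 8; heap: [0-2 ALLOC][3-3 ALLOC][4-7 ALLOC][8-17 ALLOC][18-36 FREE]
Op 5: free(d) -> (freed d); heap: [0-2 ALLOC][3-3 ALLOC][4-7 ALLOC][8-36 FREE]
Op 6: free(b) -> (freed b); heap: [0-2 ALLOC][3-3 FREE][4-7 ALLOC][8-36 FREE]
free(a): a = 0 -> block [0-2 ALLOC]; mark free, coalesce with adjacent free neighbors -> [0-3 FREE][4-7 ALLOC][8-36 FREE]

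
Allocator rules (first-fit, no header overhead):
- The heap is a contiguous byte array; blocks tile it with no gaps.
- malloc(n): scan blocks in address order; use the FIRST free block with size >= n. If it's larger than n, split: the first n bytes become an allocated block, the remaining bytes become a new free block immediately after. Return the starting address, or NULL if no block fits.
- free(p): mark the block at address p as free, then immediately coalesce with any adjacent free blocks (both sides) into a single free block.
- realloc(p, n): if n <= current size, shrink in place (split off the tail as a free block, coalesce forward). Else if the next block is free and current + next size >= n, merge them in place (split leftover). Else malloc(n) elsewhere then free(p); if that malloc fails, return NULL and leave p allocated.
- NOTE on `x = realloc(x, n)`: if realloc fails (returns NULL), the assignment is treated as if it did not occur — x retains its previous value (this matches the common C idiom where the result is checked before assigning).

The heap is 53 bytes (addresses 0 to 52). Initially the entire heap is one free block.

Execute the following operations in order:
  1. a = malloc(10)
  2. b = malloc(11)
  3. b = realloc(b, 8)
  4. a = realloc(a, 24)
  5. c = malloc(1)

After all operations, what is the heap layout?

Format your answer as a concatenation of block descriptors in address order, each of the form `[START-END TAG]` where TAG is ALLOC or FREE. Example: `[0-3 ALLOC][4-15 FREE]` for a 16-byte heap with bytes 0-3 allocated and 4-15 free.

Answer: [0-0 ALLOC][1-9 FREE][10-17 ALLOC][18-41 ALLOC][42-52 FREE]

Derivation:
Op 1: a = malloc(10) -> a = 0; heap: [0-9 ALLOC][10-52 FREE]
Op 2: b = malloc(11) -> b = 10; heap: [0-9 ALLOC][10-20 ALLOC][21-52 FREE]
Op 3: b = realloc(b, 8) -> b = 10; heap: [0-9 ALLOC][10-17 ALLOC][18-52 FREE]
Op 4: a = realloc(a, 24) -> a = 18; heap: [0-9 FREE][10-17 ALLOC][18-41 ALLOC][42-52 FREE]
Op 5: c = malloc(1) -> c = 0; heap: [0-0 ALLOC][1-9 FREE][10-17 ALLOC][18-41 ALLOC][42-52 FREE]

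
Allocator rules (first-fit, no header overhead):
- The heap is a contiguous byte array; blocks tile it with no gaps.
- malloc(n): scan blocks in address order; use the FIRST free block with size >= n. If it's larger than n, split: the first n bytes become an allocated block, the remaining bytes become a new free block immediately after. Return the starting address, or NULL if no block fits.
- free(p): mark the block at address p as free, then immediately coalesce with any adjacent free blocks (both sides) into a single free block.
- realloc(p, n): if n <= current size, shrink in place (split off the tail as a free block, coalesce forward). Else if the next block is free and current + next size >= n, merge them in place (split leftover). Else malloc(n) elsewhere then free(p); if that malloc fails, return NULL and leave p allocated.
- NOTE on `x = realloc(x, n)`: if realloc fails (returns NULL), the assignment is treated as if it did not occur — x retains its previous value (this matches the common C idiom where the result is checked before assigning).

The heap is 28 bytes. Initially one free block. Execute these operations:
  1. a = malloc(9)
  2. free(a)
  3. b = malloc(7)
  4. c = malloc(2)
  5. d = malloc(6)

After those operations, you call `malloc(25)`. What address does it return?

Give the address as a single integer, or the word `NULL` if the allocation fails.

Answer: NULL

Derivation:
Op 1: a = malloc(9) -> a = 0; heap: [0-8 ALLOC][9-27 FREE]
Op 2: free(a) -> (freed a); heap: [0-27 FREE]
Op 3: b = malloc(7) -> b = 0; heap: [0-6 ALLOC][7-27 FREE]
Op 4: c = malloc(2) -> c = 7; heap: [0-6 ALLOC][7-8 ALLOC][9-27 FREE]
Op 5: d = malloc(6) -> d = 9; heap: [0-6 ALLOC][7-8 ALLOC][9-14 ALLOC][15-27 FREE]
malloc(25): first-fit scan over [0-6 ALLOC][7-8 ALLOC][9-14 ALLOC][15-27 FREE] -> NULL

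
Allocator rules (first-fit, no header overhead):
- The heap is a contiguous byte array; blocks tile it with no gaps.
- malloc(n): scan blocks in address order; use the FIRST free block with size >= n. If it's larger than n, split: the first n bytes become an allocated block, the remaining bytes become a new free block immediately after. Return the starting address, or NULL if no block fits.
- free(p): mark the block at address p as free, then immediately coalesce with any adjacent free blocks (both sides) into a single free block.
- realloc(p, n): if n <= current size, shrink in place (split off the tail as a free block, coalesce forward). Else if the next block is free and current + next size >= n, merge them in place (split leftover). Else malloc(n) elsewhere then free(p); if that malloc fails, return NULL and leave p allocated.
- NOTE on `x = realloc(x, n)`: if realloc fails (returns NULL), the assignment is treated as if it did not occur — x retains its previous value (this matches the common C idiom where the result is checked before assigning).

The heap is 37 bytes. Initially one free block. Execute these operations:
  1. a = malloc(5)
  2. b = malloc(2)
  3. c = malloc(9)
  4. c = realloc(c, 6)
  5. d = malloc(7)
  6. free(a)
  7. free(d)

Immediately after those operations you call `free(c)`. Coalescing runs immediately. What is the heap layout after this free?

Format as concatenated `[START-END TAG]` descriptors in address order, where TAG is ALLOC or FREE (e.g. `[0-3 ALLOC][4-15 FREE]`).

Op 1: a = malloc(5) -> a = 0; heap: [0-4 ALLOC][5-36 FREE]
Op 2: b = malloc(2) -> b = 5; heap: [0-4 ALLOC][5-6 ALLOC][7-36 FREE]
Op 3: c = malloc(9) -> c = 7; heap: [0-4 ALLOC][5-6 ALLOC][7-15 ALLOC][16-36 FREE]
Op 4: c = realloc(c, 6) -> c = 7; heap: [0-4 ALLOC][5-6 ALLOC][7-12 ALLOC][13-36 FREE]
Op 5: d = malloc(7) -> d = 13; heap: [0-4 ALLOC][5-6 ALLOC][7-12 ALLOC][13-19 ALLOC][20-36 FREE]
Op 6: free(a) -> (freed a); heap: [0-4 FREE][5-6 ALLOC][7-12 ALLOC][13-19 ALLOC][20-36 FREE]
Op 7: free(d) -> (freed d); heap: [0-4 FREE][5-6 ALLOC][7-12 ALLOC][13-36 FREE]
free(c): c = 7 -> block [7-12 ALLOC]; mark free, coalesce with adjacent free neighbors -> [0-4 FREE][5-6 ALLOC][7-36 FREE]

Answer: [0-4 FREE][5-6 ALLOC][7-36 FREE]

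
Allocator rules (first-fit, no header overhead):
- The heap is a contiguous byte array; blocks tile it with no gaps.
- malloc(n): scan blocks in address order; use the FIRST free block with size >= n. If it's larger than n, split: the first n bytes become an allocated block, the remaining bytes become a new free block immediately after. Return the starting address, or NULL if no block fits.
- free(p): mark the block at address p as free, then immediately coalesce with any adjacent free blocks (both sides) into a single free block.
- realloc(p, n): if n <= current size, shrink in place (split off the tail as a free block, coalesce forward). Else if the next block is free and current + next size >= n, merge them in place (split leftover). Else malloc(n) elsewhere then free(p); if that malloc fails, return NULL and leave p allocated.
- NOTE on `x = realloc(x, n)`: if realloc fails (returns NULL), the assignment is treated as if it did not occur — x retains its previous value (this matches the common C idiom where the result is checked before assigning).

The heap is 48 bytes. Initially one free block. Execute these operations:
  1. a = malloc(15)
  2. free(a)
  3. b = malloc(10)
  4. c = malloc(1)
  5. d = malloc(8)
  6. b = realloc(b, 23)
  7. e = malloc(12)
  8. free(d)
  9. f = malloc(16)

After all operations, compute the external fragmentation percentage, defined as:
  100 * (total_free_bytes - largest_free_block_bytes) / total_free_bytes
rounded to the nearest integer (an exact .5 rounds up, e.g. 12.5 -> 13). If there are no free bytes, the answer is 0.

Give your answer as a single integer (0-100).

Answer: 58

Derivation:
Op 1: a = malloc(15) -> a = 0; heap: [0-14 ALLOC][15-47 FREE]
Op 2: free(a) -> (freed a); heap: [0-47 FREE]
Op 3: b = malloc(10) -> b = 0; heap: [0-9 ALLOC][10-47 FREE]
Op 4: c = malloc(1) -> c = 10; heap: [0-9 ALLOC][10-10 ALLOC][11-47 FREE]
Op 5: d = malloc(8) -> d = 11; heap: [0-9 ALLOC][10-10 ALLOC][11-18 ALLOC][19-47 FREE]
Op 6: b = realloc(b, 23) -> b = 19; heap: [0-9 FREE][10-10 ALLOC][11-18 ALLOC][19-41 ALLOC][42-47 FREE]
Op 7: e = malloc(12) -> e = NULL; heap: [0-9 FREE][10-10 ALLOC][11-18 ALLOC][19-41 ALLOC][42-47 FREE]
Op 8: free(d) -> (freed d); heap: [0-9 FREE][10-10 ALLOC][11-18 FREE][19-41 ALLOC][42-47 FREE]
Op 9: f = malloc(16) -> f = NULL; heap: [0-9 FREE][10-10 ALLOC][11-18 FREE][19-41 ALLOC][42-47 FREE]
Free blocks: [10 8 6] total_free=24 largest=10 -> 100*(24-10)/24 = 1400/24 ≈ 58.333 -> rounds to 58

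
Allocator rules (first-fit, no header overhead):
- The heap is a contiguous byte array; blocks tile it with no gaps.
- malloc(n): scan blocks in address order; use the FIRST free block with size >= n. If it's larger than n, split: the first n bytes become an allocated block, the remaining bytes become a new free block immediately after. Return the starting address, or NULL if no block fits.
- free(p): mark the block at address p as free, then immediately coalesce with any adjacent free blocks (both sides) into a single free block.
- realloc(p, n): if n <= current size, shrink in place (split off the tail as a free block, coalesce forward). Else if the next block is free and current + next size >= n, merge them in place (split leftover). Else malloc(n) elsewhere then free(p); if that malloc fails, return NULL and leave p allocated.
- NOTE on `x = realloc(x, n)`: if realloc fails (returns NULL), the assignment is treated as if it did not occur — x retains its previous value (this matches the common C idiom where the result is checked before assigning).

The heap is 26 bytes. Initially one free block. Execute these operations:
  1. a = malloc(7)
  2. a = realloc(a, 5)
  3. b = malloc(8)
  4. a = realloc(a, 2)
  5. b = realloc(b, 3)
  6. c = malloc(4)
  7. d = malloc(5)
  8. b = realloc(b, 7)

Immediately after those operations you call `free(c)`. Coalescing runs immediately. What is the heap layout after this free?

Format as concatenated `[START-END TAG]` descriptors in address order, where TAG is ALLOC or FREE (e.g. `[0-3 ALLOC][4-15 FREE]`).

Op 1: a = malloc(7) -> a = 0; heap: [0-6 ALLOC][7-25 FREE]
Op 2: a = realloc(a, 5) -> a = 0; heap: [0-4 ALLOC][5-25 FREE]
Op 3: b = malloc(8) -> b = 5; heap: [0-4 ALLOC][5-12 ALLOC][13-25 FREE]
Op 4: a = realloc(a, 2) -> a = 0; heap: [0-1 ALLOC][2-4 FREE][5-12 ALLOC][13-25 FREE]
Op 5: b = realloc(b, 3) -> b = 5; heap: [0-1 ALLOC][2-4 FREE][5-7 ALLOC][8-25 FREE]
Op 6: c = malloc(4) -> c = 8; heap: [0-1 ALLOC][2-4 FREE][5-7 ALLOC][8-11 ALLOC][12-25 FREE]
Op 7: d = malloc(5) -> d = 12; heap: [0-1 ALLOC][2-4 FREE][5-7 ALLOC][8-11 ALLOC][12-16 ALLOC][17-25 FREE]
Op 8: b = realloc(b, 7) -> b = 17; heap: [0-1 ALLOC][2-7 FREE][8-11 ALLOC][12-16 ALLOC][17-23 ALLOC][24-25 FREE]
free(c): c = 8 -> block [8-11 ALLOC]; mark free, coalesce with adjacent free neighbors -> [0-1 ALLOC][2-11 FREE][12-16 ALLOC][17-23 ALLOC][24-25 FREE]

Answer: [0-1 ALLOC][2-11 FREE][12-16 ALLOC][17-23 ALLOC][24-25 FREE]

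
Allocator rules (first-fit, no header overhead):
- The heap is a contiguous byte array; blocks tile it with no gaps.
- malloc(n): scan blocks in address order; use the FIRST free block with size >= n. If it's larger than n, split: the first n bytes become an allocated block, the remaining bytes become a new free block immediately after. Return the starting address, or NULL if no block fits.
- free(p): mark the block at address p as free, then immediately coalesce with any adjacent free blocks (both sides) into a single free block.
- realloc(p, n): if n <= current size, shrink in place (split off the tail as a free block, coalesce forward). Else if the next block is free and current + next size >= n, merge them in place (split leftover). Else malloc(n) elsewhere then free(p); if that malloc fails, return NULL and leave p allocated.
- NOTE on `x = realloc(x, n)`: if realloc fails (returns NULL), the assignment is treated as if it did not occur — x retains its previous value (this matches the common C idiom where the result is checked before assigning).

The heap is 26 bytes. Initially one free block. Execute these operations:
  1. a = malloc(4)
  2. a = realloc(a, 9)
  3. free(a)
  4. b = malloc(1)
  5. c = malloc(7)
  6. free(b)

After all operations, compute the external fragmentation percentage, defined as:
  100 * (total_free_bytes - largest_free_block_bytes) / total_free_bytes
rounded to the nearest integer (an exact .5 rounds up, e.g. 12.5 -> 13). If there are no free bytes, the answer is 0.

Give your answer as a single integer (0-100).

Answer: 5

Derivation:
Op 1: a = malloc(4) -> a = 0; heap: [0-3 ALLOC][4-25 FREE]
Op 2: a = realloc(a, 9) -> a = 0; heap: [0-8 ALLOC][9-25 FREE]
Op 3: free(a) -> (freed a); heap: [0-25 FREE]
Op 4: b = malloc(1) -> b = 0; heap: [0-0 ALLOC][1-25 FREE]
Op 5: c = malloc(7) -> c = 1; heap: [0-0 ALLOC][1-7 ALLOC][8-25 FREE]
Op 6: free(b) -> (freed b); heap: [0-0 FREE][1-7 ALLOC][8-25 FREE]
Free blocks: [1 18] total_free=19 largest=18 -> 100*(19-18)/19 = 100/19 ≈ 5.263 -> rounds to 5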